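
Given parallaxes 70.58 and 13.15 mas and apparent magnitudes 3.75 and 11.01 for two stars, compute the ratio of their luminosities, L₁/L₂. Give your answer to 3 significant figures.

L₁/L₂ = 27.8

d₁ = 1/p₁ = 1/0.07058″ = 14.168 pc; d₂ = 1/p₂ = 1/0.01315″ = 76.046 pc.
M₁ = m₁ − 5 log₁₀ d₁ + 5 = 3.75 − 5.7565 + 5 = 2.9935.
M₂ = 11.01 − 9.4054 + 5 = 6.6046.
L₁/L₂ = 10^(0.4(M₂ − M₁)) = 10^(0.4 × 3.6111) = 10^1.44444 = 27.825.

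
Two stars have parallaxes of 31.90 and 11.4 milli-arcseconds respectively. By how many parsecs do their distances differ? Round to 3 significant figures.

56.4 pc

d_A = 1/0.03190″ = 31.348 pc; d_B = 1/0.01140″ = 87.719 pc.
|d_B − d_A| = |87.719 − 31.348| = 56.371 pc.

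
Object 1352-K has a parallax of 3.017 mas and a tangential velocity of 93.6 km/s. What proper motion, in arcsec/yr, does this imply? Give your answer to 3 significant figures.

0.0596 arcsec/yr

d = 1/p = 1/0.003017″ = 331.46 pc.
μ = v_t / (4.74 d) = 93.6 / (4.74 × 331.46) = 93.6 / 1571.1 = 0.059576 ″/yr.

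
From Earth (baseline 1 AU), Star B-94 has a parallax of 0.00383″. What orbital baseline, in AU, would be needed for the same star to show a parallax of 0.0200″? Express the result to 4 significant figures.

Parallax scales linearly with baseline: p ∝ B, so B = p_target / p_Earth × 1 AU.
B = 0.0200 / 0.00383 = 5.2219 AU.

5.222 AU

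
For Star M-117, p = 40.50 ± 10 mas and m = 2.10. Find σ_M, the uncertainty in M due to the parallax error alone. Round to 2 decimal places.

σ_M = 0.54 mag

M = m − 5 log₁₀ d + 5 = m + 5 log₁₀ p + 5, so ∂M/∂p = 5/(p ln 10).
σ_M = (5/ln 10) · (σ_p/p) = 2.1715 × 10/40.50 = 2.1715 × 0.24691 = 0.53617.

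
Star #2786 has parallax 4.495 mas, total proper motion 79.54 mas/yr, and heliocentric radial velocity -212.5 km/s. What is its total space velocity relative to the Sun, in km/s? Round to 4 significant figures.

228.5 km/s

d = 1/p = 1/0.004495″ = 222.47 pc.
μ = 79.54 mas/yr = 0.07954 ″/yr.
v_t = 4.740 μ d = 4.740 × 0.07954 × 222.47 = 83.876 km/s.
v = √(v_r² + v_t²) = √((-212.5)² + 83.876²) = √52191.4 = 228.45 km/s.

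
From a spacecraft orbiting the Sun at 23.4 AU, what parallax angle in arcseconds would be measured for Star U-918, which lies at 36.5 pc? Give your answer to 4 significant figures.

p (arcsec) = B (AU) / d (pc).
p = 23.4 / 36.5 = 0.6411 arcsec.

0.6411 arcsec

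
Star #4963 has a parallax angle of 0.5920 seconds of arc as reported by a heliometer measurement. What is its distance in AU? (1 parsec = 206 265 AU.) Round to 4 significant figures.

348400 AU

d = 1/p = 1/0.5920 = 1.6892 pc.
In AU: 1.6892 × 206265 = 3.4842 × 10^5 AU.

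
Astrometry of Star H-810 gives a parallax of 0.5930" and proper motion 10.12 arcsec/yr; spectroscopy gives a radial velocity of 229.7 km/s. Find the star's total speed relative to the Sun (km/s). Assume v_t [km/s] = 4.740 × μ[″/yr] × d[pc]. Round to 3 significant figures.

d = 1/p = 1/0.5930″ = 1.6863 pc.
v_t = 4.740 μ d = 4.740 × 10.12 × 1.6863 = 80.89 km/s.
v = √(v_r² + v_t²) = √(229.7² + 80.89²) = √59305.3 = 243.53 km/s.

244 km/s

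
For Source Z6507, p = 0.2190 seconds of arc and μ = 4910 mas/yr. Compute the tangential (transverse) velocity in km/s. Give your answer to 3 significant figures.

106 km/s

d = 1/p = 1/0.2190″ = 4.5662 pc.
μ = 4910 mas/yr = 4.91 ″/yr.
v_t = 4.74 × μ × d = 4.74 × 4.91 × 4.5662 = 106.27 km/s.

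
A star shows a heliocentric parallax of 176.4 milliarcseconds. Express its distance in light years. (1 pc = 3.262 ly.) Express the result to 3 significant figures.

18.5 light years

p = 176.4 milliarcseconds = 0.1764 arcsec.
d = 1/p = 1/0.1764 = 5.6689 pc.
In light-years: 5.6689 × 3.262 = 18.492 ly.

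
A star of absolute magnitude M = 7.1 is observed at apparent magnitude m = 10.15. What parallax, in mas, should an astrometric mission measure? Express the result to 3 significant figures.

m − M = 10.15 − 7.1 = 3.05.
d = 10^((m−M)/5 + 1) = 10^1.610 = 40.738 pc.
p = 1/d = 1/40.738 = 0.024547 arcsec = 24.547 mas.

24.5 mas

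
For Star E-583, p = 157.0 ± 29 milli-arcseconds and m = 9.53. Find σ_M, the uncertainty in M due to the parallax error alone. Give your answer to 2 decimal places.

σ_M = 0.40 mag

M = m − 5 log₁₀ d + 5 = m + 5 log₁₀ p + 5, so ∂M/∂p = 5/(p ln 10).
σ_M = (5/ln 10) · (σ_p/p) = 2.1715 × 29/157.0 = 2.1715 × 0.18471 = 0.4011.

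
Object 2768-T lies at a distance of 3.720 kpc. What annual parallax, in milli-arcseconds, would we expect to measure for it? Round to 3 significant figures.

d = 3.720 kpc = 3720 pc.
p = 1/d = 1/3720 = 0.00026882 arcsec.
= 0.00026882 × 1000 = 0.26882 mas.

0.269 mas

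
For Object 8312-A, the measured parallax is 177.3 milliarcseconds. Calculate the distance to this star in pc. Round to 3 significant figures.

p = 177.3 milliarcseconds = 0.1773 arcsec.
d = 1/p = 1/0.1773 = 5.6402 pc.

5.64 pc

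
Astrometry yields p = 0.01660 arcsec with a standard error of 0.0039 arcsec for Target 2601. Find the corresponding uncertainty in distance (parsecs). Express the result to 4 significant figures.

14.15 pc

d = 1/p, so σ_d = σ_p / p².
σ_d = 0.00390 / (0.01660)² = 0.00390 / 0.00027556 = 14.153 pc.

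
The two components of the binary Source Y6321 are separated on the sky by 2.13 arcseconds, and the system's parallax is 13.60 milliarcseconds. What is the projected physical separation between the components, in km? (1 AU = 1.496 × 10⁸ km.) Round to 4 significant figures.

d = 1/p = 1/0.01360″ = 73.529 pc.
At distance d (pc), an angle of θ arcsec spans θ·d AU: s = 2.13 × 73.529 = 156.62 AU.
= 156.62 × 1.496 × 10⁸ km = 2.3430 × 10^10 km.

2.343 × 10^10 km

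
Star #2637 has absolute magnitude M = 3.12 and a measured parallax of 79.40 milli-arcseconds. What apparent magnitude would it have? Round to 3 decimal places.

d = 1/p = 1/0.07940″ = 12.594 pc.
m − M = 5 log₁₀ d − 5 = 5 log₁₀(12.594) − 5 = 5.5008 − 5 = 0.5008.
m = M + (m − M) = 3.12 + 0.5008 = 3.621.

m = 3.621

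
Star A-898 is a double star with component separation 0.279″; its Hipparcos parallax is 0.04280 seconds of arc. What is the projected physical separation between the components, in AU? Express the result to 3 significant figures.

d = 1/p = 1/0.04280″ = 23.364 pc.
At distance d (pc), an angle of θ arcsec spans θ·d AU: s = 0.279 × 23.364 = 6.5186 AU.

6.52 AU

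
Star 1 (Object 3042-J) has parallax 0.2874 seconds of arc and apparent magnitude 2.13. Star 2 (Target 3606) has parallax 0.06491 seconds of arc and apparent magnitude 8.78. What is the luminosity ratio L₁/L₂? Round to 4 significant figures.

L₁/L₂ = 23.32

d₁ = 1/p₁ = 1/0.2874″ = 3.4795 pc; d₂ = 1/p₂ = 1/0.06491″ = 15.406 pc.
M₁ = m₁ − 5 log₁₀ d₁ + 5 = 2.13 − 2.7076 + 5 = 4.4224.
M₂ = 8.78 − 5.9384 + 5 = 7.8416.
L₁/L₂ = 10^(0.4(M₂ − M₁)) = 10^(0.4 × 3.4192) = 10^1.36768 = 23.317.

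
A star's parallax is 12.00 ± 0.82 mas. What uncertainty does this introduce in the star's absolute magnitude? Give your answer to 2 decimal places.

σ_M = 0.15 mag

M = m − 5 log₁₀ d + 5 = m + 5 log₁₀ p + 5, so ∂M/∂p = 5/(p ln 10).
σ_M = (5/ln 10) · (σ_p/p) = 2.1715 × 0.82/12.00 = 2.1715 × 0.068333 = 0.14839.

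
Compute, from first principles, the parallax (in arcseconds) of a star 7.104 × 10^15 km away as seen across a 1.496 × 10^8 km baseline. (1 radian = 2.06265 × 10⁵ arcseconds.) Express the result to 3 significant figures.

θ ≈ B/d = (1.496 × 10^8) / (7.104 × 10^15) = 2.1059 × 10^-8 rad.
In arcseconds: 2.1059 × 10^-8 × 206265 = 0.0043437″.

0.00434 arcsec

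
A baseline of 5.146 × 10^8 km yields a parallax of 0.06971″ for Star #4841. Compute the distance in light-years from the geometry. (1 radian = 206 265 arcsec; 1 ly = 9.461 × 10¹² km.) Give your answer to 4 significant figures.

160.9 ly

θ = 0.06971″ = 0.06971/206265 = 3.3796 × 10^-7 rad.
d = B/θ = (5.146 × 10^8) / (3.3796 × 10^-7) = 1.5227 × 10^15 km = (1.5227 × 10^15) / (9.461 × 10^12) ly = 160.94 ly.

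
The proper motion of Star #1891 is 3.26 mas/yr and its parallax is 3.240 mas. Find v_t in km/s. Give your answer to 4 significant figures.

4.769 km/s

d = 1/p = 1/0.003240″ = 308.64 pc.
μ = 3.26 mas/yr = 0.00326 ″/yr.
v_t = 4.74 × μ × d = 4.74 × 0.00326 × 308.64 = 4.7692 km/s.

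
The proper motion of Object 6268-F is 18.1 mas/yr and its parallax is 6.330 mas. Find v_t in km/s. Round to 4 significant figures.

d = 1/p = 1/0.006330″ = 157.98 pc.
μ = 18.1 mas/yr = 0.0181 ″/yr.
v_t = 4.74 × μ × d = 4.74 × 0.0181 × 157.98 = 13.554 km/s.

13.55 km/s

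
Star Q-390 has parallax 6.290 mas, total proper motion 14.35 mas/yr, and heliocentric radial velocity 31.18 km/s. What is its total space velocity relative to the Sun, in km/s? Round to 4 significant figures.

33.00 km/s

d = 1/p = 1/0.006290″ = 158.98 pc.
μ = 14.35 mas/yr = 0.01435 ″/yr.
v_t = 4.740 μ d = 4.740 × 0.01435 × 158.98 = 10.814 km/s.
v = √(v_r² + v_t²) = √(31.18² + 10.814²) = √1089.13 = 33.002 km/s.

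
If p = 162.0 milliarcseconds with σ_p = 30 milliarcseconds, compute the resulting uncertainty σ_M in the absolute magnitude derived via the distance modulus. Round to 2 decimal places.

M = m − 5 log₁₀ d + 5 = m + 5 log₁₀ p + 5, so ∂M/∂p = 5/(p ln 10).
σ_M = (5/ln 10) · (σ_p/p) = 2.1715 × 30/162.0 = 2.1715 × 0.18519 = 0.40214.

σ_M = 0.40 mag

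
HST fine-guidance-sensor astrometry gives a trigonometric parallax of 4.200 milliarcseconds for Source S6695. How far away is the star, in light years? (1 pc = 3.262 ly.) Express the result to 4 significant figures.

p = 4.200 milliarcseconds = 0.004200 arcsec.
d = 1/p = 1/0.004200 = 238.1 pc.
In light-years: 238.1 × 3.262 = 776.68 ly.

776.7 light years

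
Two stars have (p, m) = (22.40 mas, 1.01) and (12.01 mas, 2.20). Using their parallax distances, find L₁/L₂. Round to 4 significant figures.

L₁/L₂ = 0.8602

d₁ = 1/p₁ = 1/0.02240″ = 44.643 pc; d₂ = 1/p₂ = 1/0.01201″ = 83.264 pc.
M₁ = m₁ − 5 log₁₀ d₁ + 5 = 1.01 − 8.2488 + 5 = -2.2388.
M₂ = 2.20 − 9.6023 + 5 = -2.4023.
L₁/L₂ = 10^(0.4(M₂ − M₁)) = 10^(0.4 × (-0.1635)) = 10^(-0.06540) = 0.8602.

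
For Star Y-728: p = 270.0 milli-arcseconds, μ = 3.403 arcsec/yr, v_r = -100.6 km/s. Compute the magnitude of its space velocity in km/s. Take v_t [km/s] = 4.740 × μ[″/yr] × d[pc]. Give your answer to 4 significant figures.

117.0 km/s

d = 1/p = 1/0.2700″ = 3.7037 pc.
v_t = 4.740 μ d = 4.740 × 3.403 × 3.7037 = 59.741 km/s.
v = √(v_r² + v_t²) = √((-100.6)² + 59.741²) = √13689.3 = 117 km/s.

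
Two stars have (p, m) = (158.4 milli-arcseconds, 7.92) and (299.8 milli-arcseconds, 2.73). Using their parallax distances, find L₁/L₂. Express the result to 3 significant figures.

d₁ = 1/p₁ = 1/0.1584″ = 6.3131 pc; d₂ = 1/p₂ = 1/0.2998″ = 3.3356 pc.
M₁ = m₁ − 5 log₁₀ d₁ + 5 = 7.92 − 4.0012 + 5 = 8.9188.
M₂ = 2.73 − 2.6159 + 5 = 5.1141.
L₁/L₂ = 10^(0.4(M₂ − M₁)) = 10^(0.4 × (-3.8047)) = 10^(-1.52188) = 0.030069.

L₁/L₂ = 0.0301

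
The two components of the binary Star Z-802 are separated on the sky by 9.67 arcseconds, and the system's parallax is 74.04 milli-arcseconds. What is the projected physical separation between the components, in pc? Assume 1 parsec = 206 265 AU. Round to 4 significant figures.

d = 1/p = 1/0.07404″ = 13.506 pc.
At distance d (pc), an angle of θ arcsec spans θ·d AU: s = 9.67 × 13.506 = 130.6 AU.
= 130.6 / 206265 = 0.00063317 pc.

0.0006332 pc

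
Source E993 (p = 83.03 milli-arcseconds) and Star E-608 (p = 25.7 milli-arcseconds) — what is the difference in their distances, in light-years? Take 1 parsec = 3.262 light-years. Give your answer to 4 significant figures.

d_A = 1/0.08303″ = 12.044 pc; d_B = 1/0.02570″ = 38.911 pc.
|d_B − d_A| = |38.911 − 12.044| = 26.867 pc = 26.867 × 3.262 ly = 87.64 ly.

87.64 ly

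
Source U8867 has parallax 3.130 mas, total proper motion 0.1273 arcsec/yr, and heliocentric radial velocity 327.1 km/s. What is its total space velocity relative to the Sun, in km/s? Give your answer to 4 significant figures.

d = 1/p = 1/0.003130″ = 319.49 pc.
v_t = 4.740 μ d = 4.740 × 0.1273 × 319.49 = 192.78 km/s.
v = √(v_r² + v_t²) = √(327.1² + 192.78²) = √144159 = 379.68 km/s.

379.7 km/s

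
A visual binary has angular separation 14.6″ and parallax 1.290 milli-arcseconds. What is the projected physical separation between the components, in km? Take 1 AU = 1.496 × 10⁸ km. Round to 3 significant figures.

1.69 × 10^12 km

d = 1/p = 1/0.001290″ = 775.19 pc.
At distance d (pc), an angle of θ arcsec spans θ·d AU: s = 14.6 × 775.19 = 11318 AU.
= 11318 × 1.496 × 10⁸ km = 1.6932 × 10^12 km.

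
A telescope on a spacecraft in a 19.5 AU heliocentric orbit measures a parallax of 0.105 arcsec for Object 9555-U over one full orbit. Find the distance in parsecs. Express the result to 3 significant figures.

With baseline B (in AU) and parallax p (in arcsec), d = B/p parsecs.
d = 19.5 / 0.105 = 185.71 pc.

186 pc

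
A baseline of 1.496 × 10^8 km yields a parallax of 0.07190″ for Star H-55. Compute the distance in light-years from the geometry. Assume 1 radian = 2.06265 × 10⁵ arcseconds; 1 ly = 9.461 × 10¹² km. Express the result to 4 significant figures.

45.36 ly

θ = 0.07190″ = 0.07190/206265 = 3.4858 × 10^-7 rad.
d = B/θ = (1.496 × 10^8) / (3.4858 × 10^-7) = 4.2917 × 10^14 km = (4.2917 × 10^14) / (9.461 × 10^12) ly = 45.362 ly.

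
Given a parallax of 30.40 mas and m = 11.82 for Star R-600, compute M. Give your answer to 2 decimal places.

M = 9.23

d = 1/p = 1/0.03040″ = 32.895 pc.
m − M = 5 log₁₀(32.895) − 5 = 7.5856 − 5 = 2.5856.
M = m − (m − M) = 11.82 − 2.5856 = 9.23.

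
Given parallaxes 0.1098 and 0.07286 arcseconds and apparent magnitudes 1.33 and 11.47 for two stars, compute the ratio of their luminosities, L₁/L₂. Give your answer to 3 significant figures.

d₁ = 1/p₁ = 1/0.1098″ = 9.1075 pc; d₂ = 1/p₂ = 1/0.07286″ = 13.725 pc.
M₁ = m₁ − 5 log₁₀ d₁ + 5 = 1.33 − 4.7970 + 5 = 1.5330.
M₂ = 11.47 − 5.6876 + 5 = 10.7824.
L₁/L₂ = 10^(0.4(M₂ − M₁)) = 10^(0.4 × 9.2494) = 10^3.69976 = 5009.1.

L₁/L₂ = 5010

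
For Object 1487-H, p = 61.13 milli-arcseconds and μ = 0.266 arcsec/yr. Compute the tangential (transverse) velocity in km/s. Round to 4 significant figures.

d = 1/p = 1/0.06113″ = 16.359 pc.
v_t = 4.74 × μ × d = 4.74 × 0.266 × 16.359 = 20.626 km/s.

20.63 km/s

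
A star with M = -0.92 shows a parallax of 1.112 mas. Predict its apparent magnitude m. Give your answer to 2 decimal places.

m = 8.85

d = 1/p = 1/0.001112″ = 899.28 pc.
m − M = 5 log₁₀ d − 5 = 5 log₁₀(899.28) − 5 = 14.7695 − 5 = 9.7695.
m = M + (m − M) = -0.92 + 9.7695 = 8.85.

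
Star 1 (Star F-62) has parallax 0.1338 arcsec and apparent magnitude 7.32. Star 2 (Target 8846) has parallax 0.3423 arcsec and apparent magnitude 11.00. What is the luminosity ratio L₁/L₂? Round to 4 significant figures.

L₁/L₂ = 194.0

d₁ = 1/p₁ = 1/0.1338″ = 7.4738 pc; d₂ = 1/p₂ = 1/0.3423″ = 2.9214 pc.
M₁ = m₁ − 5 log₁₀ d₁ + 5 = 7.32 − 4.3677 + 5 = 7.9523.
M₂ = 11.00 − 2.3280 + 5 = 13.6720.
L₁/L₂ = 10^(0.4(M₂ − M₁)) = 10^(0.4 × 5.7197) = 10^2.28788 = 194.03.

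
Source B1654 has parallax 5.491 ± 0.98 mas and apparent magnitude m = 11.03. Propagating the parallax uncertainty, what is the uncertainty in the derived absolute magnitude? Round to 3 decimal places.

M = m − 5 log₁₀ d + 5 = m + 5 log₁₀ p + 5, so ∂M/∂p = 5/(p ln 10).
σ_M = (5/ln 10) · (σ_p/p) = 2.1715 × 0.98/5.491 = 2.1715 × 0.17847 = 0.38755.

σ_M = 0.388 mag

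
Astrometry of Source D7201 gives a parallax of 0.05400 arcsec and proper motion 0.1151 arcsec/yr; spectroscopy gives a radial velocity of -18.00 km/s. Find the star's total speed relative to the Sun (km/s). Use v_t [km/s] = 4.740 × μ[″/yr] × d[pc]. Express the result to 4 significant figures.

d = 1/p = 1/0.05400″ = 18.519 pc.
v_t = 4.740 μ d = 4.740 × 0.1151 × 18.519 = 10.103 km/s.
v = √(v_r² + v_t²) = √((-18.00)² + 10.103²) = √426.071 = 20.641 km/s.

20.64 km/s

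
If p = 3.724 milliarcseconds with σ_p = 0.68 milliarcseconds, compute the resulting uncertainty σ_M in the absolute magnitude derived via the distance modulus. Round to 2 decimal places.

σ_M = 0.40 mag

M = m − 5 log₁₀ d + 5 = m + 5 log₁₀ p + 5, so ∂M/∂p = 5/(p ln 10).
σ_M = (5/ln 10) · (σ_p/p) = 2.1715 × 0.68/3.724 = 2.1715 × 0.1826 = 0.39652.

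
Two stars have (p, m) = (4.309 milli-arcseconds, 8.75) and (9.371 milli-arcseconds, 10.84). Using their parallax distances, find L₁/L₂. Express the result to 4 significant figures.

L₁/L₂ = 32.42

d₁ = 1/p₁ = 1/0.004309″ = 232.07 pc; d₂ = 1/p₂ = 1/0.009371″ = 106.71 pc.
M₁ = m₁ − 5 log₁₀ d₁ + 5 = 8.75 − 11.8281 + 5 = 1.9219.
M₂ = 10.84 − 10.1410 + 5 = 5.6990.
L₁/L₂ = 10^(0.4(M₂ − M₁)) = 10^(0.4 × 3.7771) = 10^1.51084 = 32.422.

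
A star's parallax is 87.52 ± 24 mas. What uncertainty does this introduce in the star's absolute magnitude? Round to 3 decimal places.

σ_M = 0.595 mag

M = m − 5 log₁₀ d + 5 = m + 5 log₁₀ p + 5, so ∂M/∂p = 5/(p ln 10).
σ_M = (5/ln 10) · (σ_p/p) = 2.1715 × 24/87.52 = 2.1715 × 0.27422 = 0.59547.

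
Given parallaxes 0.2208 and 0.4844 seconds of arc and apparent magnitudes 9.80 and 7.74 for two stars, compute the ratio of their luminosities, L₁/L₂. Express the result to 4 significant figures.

L₁/L₂ = 0.7218

d₁ = 1/p₁ = 1/0.2208″ = 4.529 pc; d₂ = 1/p₂ = 1/0.4844″ = 2.0644 pc.
M₁ = m₁ − 5 log₁₀ d₁ + 5 = 9.80 − 3.2800 + 5 = 11.5200.
M₂ = 7.74 − 1.5740 + 5 = 11.1660.
L₁/L₂ = 10^(0.4(M₂ − M₁)) = 10^(0.4 × (-0.3540)) = 10^(-0.14160) = 0.72177.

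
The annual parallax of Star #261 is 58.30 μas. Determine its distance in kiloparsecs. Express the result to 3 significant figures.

17.2 kpc

p = 58.30 μas = 0.00005830 arcsec.
d = 1/p = 1/0.00005830 = 17153 pc.
= 17.153 kpc.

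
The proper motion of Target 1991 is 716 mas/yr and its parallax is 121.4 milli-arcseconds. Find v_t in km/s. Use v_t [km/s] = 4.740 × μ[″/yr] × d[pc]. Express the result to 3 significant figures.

d = 1/p = 1/0.1214″ = 8.2372 pc.
μ = 716 mas/yr = 0.716 ″/yr.
v_t = 4.74 × μ × d = 4.74 × 0.716 × 8.2372 = 27.956 km/s.

28.0 km/s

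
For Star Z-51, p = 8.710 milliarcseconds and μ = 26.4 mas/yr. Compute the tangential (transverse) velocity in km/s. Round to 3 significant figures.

d = 1/p = 1/0.008710″ = 114.81 pc.
μ = 26.4 mas/yr = 0.0264 ″/yr.
v_t = 4.74 × μ × d = 4.74 × 0.0264 × 114.81 = 14.367 km/s.

14.4 km/s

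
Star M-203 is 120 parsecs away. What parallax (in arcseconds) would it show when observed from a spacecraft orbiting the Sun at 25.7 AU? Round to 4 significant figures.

0.2142 arcsec

p (arcsec) = B (AU) / d (pc).
p = 25.7 / 120 = 0.21417 arcsec.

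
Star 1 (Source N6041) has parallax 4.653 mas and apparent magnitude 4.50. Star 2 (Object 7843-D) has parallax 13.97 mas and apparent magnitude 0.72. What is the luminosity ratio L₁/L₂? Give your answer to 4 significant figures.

d₁ = 1/p₁ = 1/0.004653″ = 214.92 pc; d₂ = 1/p₂ = 1/0.01397″ = 71.582 pc.
M₁ = m₁ − 5 log₁₀ d₁ + 5 = 4.50 − 11.6614 + 5 = -2.1614.
M₂ = 0.72 − 9.2740 + 5 = -3.5540.
L₁/L₂ = 10^(0.4(M₂ − M₁)) = 10^(0.4 × (-1.3926)) = 10^(-0.55704) = 0.27731.

L₁/L₂ = 0.2773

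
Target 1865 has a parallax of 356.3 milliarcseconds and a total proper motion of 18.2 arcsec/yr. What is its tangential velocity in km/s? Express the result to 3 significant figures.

242 km/s

d = 1/p = 1/0.3563″ = 2.8066 pc.
v_t = 4.74 × μ × d = 4.74 × 18.2 × 2.8066 = 242.12 km/s.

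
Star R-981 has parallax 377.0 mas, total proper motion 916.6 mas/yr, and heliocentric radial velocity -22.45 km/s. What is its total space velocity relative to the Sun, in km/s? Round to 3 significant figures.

d = 1/p = 1/0.3770″ = 2.6525 pc.
μ = 916.6 mas/yr = 0.9166 ″/yr.
v_t = 4.740 μ d = 4.740 × 0.9166 × 2.6525 = 11.524 km/s.
v = √(v_r² + v_t²) = √((-22.45)² + 11.524²) = √636.805 = 25.235 km/s.

25.2 km/s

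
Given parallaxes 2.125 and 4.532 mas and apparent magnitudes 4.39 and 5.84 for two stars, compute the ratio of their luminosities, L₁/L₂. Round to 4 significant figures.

d₁ = 1/p₁ = 1/0.002125″ = 470.59 pc; d₂ = 1/p₂ = 1/0.004532″ = 220.65 pc.
M₁ = m₁ − 5 log₁₀ d₁ + 5 = 4.39 − 13.3632 + 5 = -3.9732.
M₂ = 5.84 − 11.7185 + 5 = -0.8785.
L₁/L₂ = 10^(0.4(M₂ − M₁)) = 10^(0.4 × 3.0947) = 10^1.23788 = 17.293.

L₁/L₂ = 17.29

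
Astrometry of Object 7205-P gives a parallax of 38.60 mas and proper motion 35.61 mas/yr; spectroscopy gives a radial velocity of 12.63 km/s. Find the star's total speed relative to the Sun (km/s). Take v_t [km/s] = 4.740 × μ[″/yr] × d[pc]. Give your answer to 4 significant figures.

13.37 km/s

d = 1/p = 1/0.03860″ = 25.907 pc.
μ = 35.61 mas/yr = 0.03561 ″/yr.
v_t = 4.740 μ d = 4.740 × 0.03561 × 25.907 = 4.3729 km/s.
v = √(v_r² + v_t²) = √(12.63² + 4.3729²) = √178.639 = 13.366 km/s.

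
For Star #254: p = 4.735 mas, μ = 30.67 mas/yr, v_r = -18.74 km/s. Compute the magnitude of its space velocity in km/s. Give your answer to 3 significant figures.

36.0 km/s

d = 1/p = 1/0.004735″ = 211.19 pc.
μ = 30.67 mas/yr = 0.03067 ″/yr.
v_t = 4.740 μ d = 4.740 × 0.03067 × 211.19 = 30.702 km/s.
v = √(v_r² + v_t²) = √((-18.74)² + 30.702²) = √1293.8 = 35.969 km/s.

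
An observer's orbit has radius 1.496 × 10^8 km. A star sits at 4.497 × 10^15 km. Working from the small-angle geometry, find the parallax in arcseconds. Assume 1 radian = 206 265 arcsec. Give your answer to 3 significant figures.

0.00686 arcsec

θ ≈ B/d = (1.496 × 10^8) / (4.497 × 10^15) = 3.3267 × 10^-8 rad.
In arcseconds: 3.3267 × 10^-8 × 206265 = 0.0068618″.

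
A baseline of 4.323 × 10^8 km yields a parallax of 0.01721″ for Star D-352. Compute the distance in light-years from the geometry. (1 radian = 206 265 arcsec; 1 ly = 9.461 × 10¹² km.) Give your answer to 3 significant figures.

548 ly

θ = 0.01721″ = 0.01721/206265 = 8.3436 × 10^-8 rad.
d = B/θ = (4.323 × 10^8) / (8.3436 × 10^-8) = 5.1812 × 10^15 km = (5.1812 × 10^15) / (9.461 × 10^12) ly = 547.64 ly.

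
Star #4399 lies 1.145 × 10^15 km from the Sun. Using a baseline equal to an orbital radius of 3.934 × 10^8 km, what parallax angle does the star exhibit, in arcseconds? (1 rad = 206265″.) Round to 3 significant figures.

θ ≈ B/d = (3.934 × 10^8) / (1.145 × 10^15) = 3.4358 × 10^-7 rad.
In arcseconds: 3.4358 × 10^-7 × 206265 = 0.070869″.

0.0709 arcsec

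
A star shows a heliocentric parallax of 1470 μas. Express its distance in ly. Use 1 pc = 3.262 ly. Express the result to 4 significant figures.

p = 1470 μas = 0.001470 arcsec.
d = 1/p = 1/0.001470 = 680.27 pc.
In light-years: 680.27 × 3.262 = 2219 ly.

2219 ly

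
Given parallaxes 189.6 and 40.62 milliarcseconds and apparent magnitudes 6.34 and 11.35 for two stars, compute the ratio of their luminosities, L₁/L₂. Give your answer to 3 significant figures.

d₁ = 1/p₁ = 1/0.1896″ = 5.2743 pc; d₂ = 1/p₂ = 1/0.04062″ = 24.618 pc.
M₁ = m₁ − 5 log₁₀ d₁ + 5 = 6.34 − 3.6108 + 5 = 7.7292.
M₂ = 11.35 − 6.9563 + 5 = 9.3937.
L₁/L₂ = 10^(0.4(M₂ − M₁)) = 10^(0.4 × 1.6645) = 10^0.66580 = 4.6323.

L₁/L₂ = 4.63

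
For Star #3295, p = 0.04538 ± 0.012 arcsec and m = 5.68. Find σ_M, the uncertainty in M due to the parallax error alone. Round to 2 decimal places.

σ_M = 0.57 mag

M = m − 5 log₁₀ d + 5 = m + 5 log₁₀ p + 5, so ∂M/∂p = 5/(p ln 10).
σ_M = (5/ln 10) · (σ_p/p) = 2.1715 × 0.012/0.04538 = 2.1715 × 0.26443 = 0.57421.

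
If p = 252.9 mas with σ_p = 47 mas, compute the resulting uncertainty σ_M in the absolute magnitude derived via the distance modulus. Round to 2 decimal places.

σ_M = 0.40 mag

M = m − 5 log₁₀ d + 5 = m + 5 log₁₀ p + 5, so ∂M/∂p = 5/(p ln 10).
σ_M = (5/ln 10) · (σ_p/p) = 2.1715 × 47/252.9 = 2.1715 × 0.18584 = 0.40355.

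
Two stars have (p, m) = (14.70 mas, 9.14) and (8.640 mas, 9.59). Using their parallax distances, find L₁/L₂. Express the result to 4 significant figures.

L₁/L₂ = 0.5229

d₁ = 1/p₁ = 1/0.01470″ = 68.027 pc; d₂ = 1/p₂ = 1/0.008640″ = 115.74 pc.
M₁ = m₁ − 5 log₁₀ d₁ + 5 = 9.14 − 9.1634 + 5 = 4.9766.
M₂ = 9.59 − 10.3174 + 5 = 4.2726.
L₁/L₂ = 10^(0.4(M₂ − M₁)) = 10^(0.4 × (-0.7040)) = 10^(-0.28160) = 0.52288.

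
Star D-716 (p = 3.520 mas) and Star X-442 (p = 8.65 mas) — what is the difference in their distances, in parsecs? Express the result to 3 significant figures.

168 pc

d_A = 1/0.003520″ = 284.09 pc; d_B = 1/0.008650″ = 115.61 pc.
|d_B − d_A| = |115.61 − 284.09| = 168.48 pc.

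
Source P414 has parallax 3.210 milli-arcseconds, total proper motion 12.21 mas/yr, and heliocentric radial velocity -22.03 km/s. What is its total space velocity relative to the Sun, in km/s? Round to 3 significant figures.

28.5 km/s

d = 1/p = 1/0.003210″ = 311.53 pc.
μ = 12.21 mas/yr = 0.01221 ″/yr.
v_t = 4.740 μ d = 4.740 × 0.01221 × 311.53 = 18.03 km/s.
v = √(v_r² + v_t²) = √((-22.03)² + 18.03²) = √810.402 = 28.468 km/s.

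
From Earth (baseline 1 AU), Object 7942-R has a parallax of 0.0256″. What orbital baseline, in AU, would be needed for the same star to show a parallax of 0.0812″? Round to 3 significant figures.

Parallax scales linearly with baseline: p ∝ B, so B = p_target / p_Earth × 1 AU.
B = 0.0812 / 0.0256 = 3.1719 AU.

3.17 AU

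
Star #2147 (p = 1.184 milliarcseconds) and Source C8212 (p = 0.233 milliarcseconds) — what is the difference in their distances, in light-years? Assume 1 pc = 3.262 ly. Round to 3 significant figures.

d_A = 1/0.001184″ = 844.59 pc; d_B = 1/0.0002330″ = 4291.8 pc.
|d_B − d_A| = |4291.8 − 844.59| = 3447.2 pc = 3447.2 × 3.262 ly = 11245 ly.

11200 ly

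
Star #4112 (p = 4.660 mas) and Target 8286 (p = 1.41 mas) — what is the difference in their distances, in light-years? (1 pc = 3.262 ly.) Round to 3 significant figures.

d_A = 1/0.004660″ = 214.59 pc; d_B = 1/0.001410″ = 709.22 pc.
|d_B − d_A| = |709.22 − 214.59| = 494.63 pc = 494.63 × 3.262 ly = 1613.5 ly.

1610 ly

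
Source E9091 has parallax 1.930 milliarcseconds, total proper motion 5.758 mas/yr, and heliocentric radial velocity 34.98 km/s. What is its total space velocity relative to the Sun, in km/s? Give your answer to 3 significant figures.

d = 1/p = 1/0.001930″ = 518.13 pc.
μ = 5.758 mas/yr = 0.005758 ″/yr.
v_t = 4.740 μ d = 4.740 × 0.005758 × 518.13 = 14.141 km/s.
v = √(v_r² + v_t²) = √(34.98² + 14.141²) = √1423.57 = 37.73 km/s.

37.7 km/s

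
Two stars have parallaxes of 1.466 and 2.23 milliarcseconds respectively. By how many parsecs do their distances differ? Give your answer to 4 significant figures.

d_A = 1/0.001466″ = 682.13 pc; d_B = 1/0.002230″ = 448.43 pc.
|d_B − d_A| = |448.43 − 682.13| = 233.7 pc.

233.7 pc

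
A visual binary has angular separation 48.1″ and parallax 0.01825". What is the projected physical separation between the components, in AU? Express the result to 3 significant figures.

d = 1/p = 1/0.01825″ = 54.795 pc.
At distance d (pc), an angle of θ arcsec spans θ·d AU: s = 48.1 × 54.795 = 2635.6 AU.

2640 AU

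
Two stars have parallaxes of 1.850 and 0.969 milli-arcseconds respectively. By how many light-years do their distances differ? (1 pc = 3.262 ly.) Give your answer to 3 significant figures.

d_A = 1/0.001850″ = 540.54 pc; d_B = 1/0.0009690″ = 1032 pc.
|d_B − d_A| = |1032 − 540.54| = 491.46 pc = 491.46 × 3.262 ly = 1603.1 ly.

1600 ly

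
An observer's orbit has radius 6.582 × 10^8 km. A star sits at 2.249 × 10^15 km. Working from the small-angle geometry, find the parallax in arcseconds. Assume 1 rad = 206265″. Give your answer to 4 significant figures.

θ ≈ B/d = (6.582 × 10^8) / (2.249 × 10^15) = 2.9266 × 10^-7 rad.
In arcseconds: 2.9266 × 10^-7 × 206265 = 0.060366″.

0.06037 arcsec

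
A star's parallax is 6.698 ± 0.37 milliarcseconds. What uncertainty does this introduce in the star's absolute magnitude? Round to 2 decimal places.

σ_M = 0.12 mag

M = m − 5 log₁₀ d + 5 = m + 5 log₁₀ p + 5, so ∂M/∂p = 5/(p ln 10).
σ_M = (5/ln 10) · (σ_p/p) = 2.1715 × 0.37/6.698 = 2.1715 × 0.05524 = 0.11995.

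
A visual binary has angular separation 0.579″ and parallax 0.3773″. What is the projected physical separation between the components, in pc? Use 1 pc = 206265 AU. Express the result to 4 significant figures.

7.440 × 10^-6 pc

d = 1/p = 1/0.3773″ = 2.6504 pc.
At distance d (pc), an angle of θ arcsec spans θ·d AU: s = 0.579 × 2.6504 = 1.5346 AU.
= 1.5346 / 206265 = 7.4399 × 10^-6 pc.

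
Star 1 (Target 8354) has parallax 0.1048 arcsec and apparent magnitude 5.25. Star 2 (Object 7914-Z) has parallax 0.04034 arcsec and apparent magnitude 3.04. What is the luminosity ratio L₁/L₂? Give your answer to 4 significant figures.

d₁ = 1/p₁ = 1/0.1048″ = 9.542 pc; d₂ = 1/p₂ = 1/0.04034″ = 24.789 pc.
M₁ = m₁ − 5 log₁₀ d₁ + 5 = 5.25 − 4.8982 + 5 = 5.3518.
M₂ = 3.04 − 6.9713 + 5 = 1.0687.
L₁/L₂ = 10^(0.4(M₂ − M₁)) = 10^(0.4 × (-4.2831)) = 10^(-1.71324) = 0.019354.

L₁/L₂ = 0.01935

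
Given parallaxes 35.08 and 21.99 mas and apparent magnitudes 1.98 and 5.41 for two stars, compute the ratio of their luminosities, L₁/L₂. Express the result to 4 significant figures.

L₁/L₂ = 9.254

d₁ = 1/p₁ = 1/0.03508″ = 28.506 pc; d₂ = 1/p₂ = 1/0.02199″ = 45.475 pc.
M₁ = m₁ − 5 log₁₀ d₁ + 5 = 1.98 − 7.2747 + 5 = -0.2947.
M₂ = 5.41 − 8.2889 + 5 = 2.1211.
L₁/L₂ = 10^(0.4(M₂ − M₁)) = 10^(0.4 × 2.4158) = 10^0.96632 = 9.2538.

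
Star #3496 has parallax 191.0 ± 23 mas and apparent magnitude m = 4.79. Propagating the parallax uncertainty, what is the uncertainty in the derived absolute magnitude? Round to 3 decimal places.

M = m − 5 log₁₀ d + 5 = m + 5 log₁₀ p + 5, so ∂M/∂p = 5/(p ln 10).
σ_M = (5/ln 10) · (σ_p/p) = 2.1715 × 23/191.0 = 2.1715 × 0.12042 = 0.26149.

σ_M = 0.261 mag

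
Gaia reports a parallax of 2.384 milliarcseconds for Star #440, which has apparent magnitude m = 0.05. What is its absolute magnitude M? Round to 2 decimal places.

d = 1/p = 1/0.002384″ = 419.46 pc.
m − M = 5 log₁₀(419.46) − 5 = 13.1135 − 5 = 8.1135.
M = m − (m − M) = 0.05 − 8.1135 = -8.06.

M = -8.06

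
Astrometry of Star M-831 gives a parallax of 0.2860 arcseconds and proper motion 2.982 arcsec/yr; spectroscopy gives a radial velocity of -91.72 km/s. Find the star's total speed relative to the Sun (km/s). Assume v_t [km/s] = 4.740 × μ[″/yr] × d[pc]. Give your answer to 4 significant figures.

d = 1/p = 1/0.2860″ = 3.4965 pc.
v_t = 4.740 μ d = 4.740 × 2.982 × 3.4965 = 49.422 km/s.
v = √(v_r² + v_t²) = √((-91.72)² + 49.422²) = √10855.1 = 104.19 km/s.

104.2 km/s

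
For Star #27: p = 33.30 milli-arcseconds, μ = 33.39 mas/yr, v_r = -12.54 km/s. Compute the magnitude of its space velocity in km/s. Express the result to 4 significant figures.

d = 1/p = 1/0.03330″ = 30.03 pc.
μ = 33.39 mas/yr = 0.03339 ″/yr.
v_t = 4.740 μ d = 4.740 × 0.03339 × 30.03 = 4.7528 km/s.
v = √(v_r² + v_t²) = √((-12.54)² + 4.7528²) = √179.841 = 13.41 km/s.

13.41 km/s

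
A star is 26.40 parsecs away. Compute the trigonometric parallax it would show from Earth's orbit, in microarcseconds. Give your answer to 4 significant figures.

37880 μas

p = 1/d = 1/26.4 = 0.037879 arcsec.
= 0.037879 × 10⁶ = 37879 μas.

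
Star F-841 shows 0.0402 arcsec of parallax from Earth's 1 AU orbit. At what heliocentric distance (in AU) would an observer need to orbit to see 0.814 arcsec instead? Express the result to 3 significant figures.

20.2 AU

Parallax scales linearly with baseline: p ∝ B, so B = p_target / p_Earth × 1 AU.
B = 0.814 / 0.0402 = 20.249 AU.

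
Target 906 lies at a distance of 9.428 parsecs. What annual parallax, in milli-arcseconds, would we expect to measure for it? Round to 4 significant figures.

p = 1/d = 1/9.428 = 0.10607 arcsec.
= 0.10607 × 1000 = 106.07 mas.

106.1 mas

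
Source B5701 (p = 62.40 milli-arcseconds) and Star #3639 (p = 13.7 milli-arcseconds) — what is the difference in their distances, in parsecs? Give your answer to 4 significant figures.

d_A = 1/0.06240″ = 16.026 pc; d_B = 1/0.01370″ = 72.993 pc.
|d_B − d_A| = |72.993 − 16.026| = 56.967 pc.

56.97 pc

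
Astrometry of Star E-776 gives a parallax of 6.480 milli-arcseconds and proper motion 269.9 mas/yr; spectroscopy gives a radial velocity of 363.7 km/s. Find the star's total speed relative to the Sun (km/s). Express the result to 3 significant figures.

d = 1/p = 1/0.006480″ = 154.32 pc.
μ = 269.9 mas/yr = 0.2699 ″/yr.
v_t = 4.740 μ d = 4.740 × 0.2699 × 154.32 = 197.43 km/s.
v = √(v_r² + v_t²) = √(363.7² + 197.43²) = √171256 = 413.83 km/s.

414 km/s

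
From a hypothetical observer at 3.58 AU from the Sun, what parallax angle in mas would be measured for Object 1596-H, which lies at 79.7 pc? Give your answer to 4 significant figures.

p (arcsec) = B (AU) / d (pc).
p = 3.58 / 79.7 = 0.044918 arcsec = 44.918 mas.

44.92 mas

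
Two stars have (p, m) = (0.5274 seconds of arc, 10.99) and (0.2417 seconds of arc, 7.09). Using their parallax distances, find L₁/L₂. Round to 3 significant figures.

d₁ = 1/p₁ = 1/0.5274″ = 1.8961 pc; d₂ = 1/p₂ = 1/0.2417″ = 4.1374 pc.
M₁ = m₁ − 5 log₁₀ d₁ + 5 = 10.99 − 1.3893 + 5 = 14.6007.
M₂ = 7.09 − 3.0836 + 5 = 9.0064.
L₁/L₂ = 10^(0.4(M₂ − M₁)) = 10^(0.4 × (-5.5943)) = 10^(-2.23772) = 0.0057847.

L₁/L₂ = 0.00578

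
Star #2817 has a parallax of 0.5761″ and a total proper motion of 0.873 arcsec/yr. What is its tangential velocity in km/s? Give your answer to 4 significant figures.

d = 1/p = 1/0.5761″ = 1.7358 pc.
v_t = 4.74 × μ × d = 4.74 × 0.873 × 1.7358 = 7.1828 km/s.

7.183 km/s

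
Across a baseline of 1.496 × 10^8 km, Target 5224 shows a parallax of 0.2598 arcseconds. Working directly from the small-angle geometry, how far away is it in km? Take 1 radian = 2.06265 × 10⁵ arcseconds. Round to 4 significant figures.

1.188 × 10^14 km

θ = 0.2598″ = 0.2598/206265 = 1.2595 × 10^-6 rad.
d = B/θ = (1.496 × 10^8) / (1.2595 × 10^-6) = 1.1878 × 10^14 km.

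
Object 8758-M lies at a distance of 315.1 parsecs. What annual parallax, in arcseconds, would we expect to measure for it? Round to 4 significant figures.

0.003174 arcsec

p = 1/d = 1/315.1 = 0.0031736 arcsec.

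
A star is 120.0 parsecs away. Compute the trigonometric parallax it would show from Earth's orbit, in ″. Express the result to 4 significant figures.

0.008333 ″

p = 1/d = 1/120 = 0.0083333 arcsec.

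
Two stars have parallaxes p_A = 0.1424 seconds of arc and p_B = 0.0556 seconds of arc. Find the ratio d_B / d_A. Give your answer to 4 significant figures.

2.561

Since d = 1/p, d_B/d_A = p_A/p_B.
= 0.1424 / 0.0556 = 2.5612.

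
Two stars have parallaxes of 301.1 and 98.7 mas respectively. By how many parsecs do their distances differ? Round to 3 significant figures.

6.81 pc

d_A = 1/0.3011″ = 3.3212 pc; d_B = 1/0.09870″ = 10.132 pc.
|d_B − d_A| = |10.132 − 3.3212| = 6.8108 pc.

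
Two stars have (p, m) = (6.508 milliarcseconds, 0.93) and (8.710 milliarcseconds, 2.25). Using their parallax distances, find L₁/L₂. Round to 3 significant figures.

d₁ = 1/p₁ = 1/0.006508″ = 153.66 pc; d₂ = 1/p₂ = 1/0.008710″ = 114.81 pc.
M₁ = m₁ − 5 log₁₀ d₁ + 5 = 0.93 − 10.9328 + 5 = -5.0028.
M₂ = 2.25 − 10.2999 + 5 = -3.0499.
L₁/L₂ = 10^(0.4(M₂ − M₁)) = 10^(0.4 × 1.9529) = 10^0.78116 = 6.0417.

L₁/L₂ = 6.04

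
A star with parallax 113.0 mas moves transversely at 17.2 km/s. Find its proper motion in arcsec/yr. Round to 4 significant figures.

d = 1/p = 1/0.1130″ = 8.8496 pc.
μ = v_t / (4.74 d) = 17.2 / (4.74 × 8.8496) = 17.2 / 41.947 = 0.41004 ″/yr.

0.4100 arcsec/yr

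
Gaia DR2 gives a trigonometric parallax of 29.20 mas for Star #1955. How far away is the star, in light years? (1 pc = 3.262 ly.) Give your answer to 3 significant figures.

112 light years

p = 29.20 mas = 0.02920 arcsec.
d = 1/p = 1/0.02920 = 34.247 pc.
In light-years: 34.247 × 3.262 = 111.71 ly.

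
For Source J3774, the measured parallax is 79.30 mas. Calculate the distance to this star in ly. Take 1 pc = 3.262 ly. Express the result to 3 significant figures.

41.1 ly

p = 79.30 mas = 0.07930 arcsec.
d = 1/p = 1/0.07930 = 12.61 pc.
In light-years: 12.61 × 3.262 = 41.134 ly.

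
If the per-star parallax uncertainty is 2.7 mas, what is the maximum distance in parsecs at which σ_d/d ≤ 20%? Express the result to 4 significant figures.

σ_d/d = σ_p/p, so the condition is σ_p/p ≤ 0.20, i.e. p ≥ σ_p/0.20.
p_min = 2.7/0.20 = 13.5 mas = 0.0135 arcsec.
d_max = 1/p_min = 1/0.0135 = 74.074 pc.

74.07 pc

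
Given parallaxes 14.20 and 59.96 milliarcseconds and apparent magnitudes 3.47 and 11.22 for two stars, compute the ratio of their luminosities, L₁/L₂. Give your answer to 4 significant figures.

L₁/L₂ = 22450

d₁ = 1/p₁ = 1/0.01420″ = 70.423 pc; d₂ = 1/p₂ = 1/0.05996″ = 16.678 pc.
M₁ = m₁ − 5 log₁₀ d₁ + 5 = 3.47 − 9.2386 + 5 = -0.7686.
M₂ = 11.22 − 6.1107 + 5 = 10.1093.
L₁/L₂ = 10^(0.4(M₂ − M₁)) = 10^(0.4 × 10.8779) = 10^4.35116 = 22447.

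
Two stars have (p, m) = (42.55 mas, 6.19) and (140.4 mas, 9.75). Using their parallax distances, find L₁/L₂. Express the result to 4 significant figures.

L₁/L₂ = 289.0

d₁ = 1/p₁ = 1/0.04255″ = 23.502 pc; d₂ = 1/p₂ = 1/0.1404″ = 7.1225 pc.
M₁ = m₁ − 5 log₁₀ d₁ + 5 = 6.19 − 6.8555 + 5 = 4.3345.
M₂ = 9.75 − 4.2632 + 5 = 10.4868.
L₁/L₂ = 10^(0.4(M₂ − M₁)) = 10^(0.4 × 6.1523) = 10^2.46092 = 289.01.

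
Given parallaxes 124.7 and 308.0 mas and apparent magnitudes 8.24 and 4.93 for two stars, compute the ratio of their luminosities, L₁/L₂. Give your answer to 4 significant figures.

L₁/L₂ = 0.2893

d₁ = 1/p₁ = 1/0.1247″ = 8.0192 pc; d₂ = 1/p₂ = 1/0.3080″ = 3.2468 pc.
M₁ = m₁ − 5 log₁₀ d₁ + 5 = 8.24 − 4.5207 + 5 = 8.7193.
M₂ = 4.93 − 2.5573 + 5 = 7.3727.
L₁/L₂ = 10^(0.4(M₂ − M₁)) = 10^(0.4 × (-1.3466)) = 10^(-0.53864) = 0.28931.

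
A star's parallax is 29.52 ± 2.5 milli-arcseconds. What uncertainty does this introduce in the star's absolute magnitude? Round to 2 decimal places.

M = m − 5 log₁₀ d + 5 = m + 5 log₁₀ p + 5, so ∂M/∂p = 5/(p ln 10).
σ_M = (5/ln 10) · (σ_p/p) = 2.1715 × 2.5/29.52 = 2.1715 × 0.084688 = 0.1839.

σ_M = 0.18 mag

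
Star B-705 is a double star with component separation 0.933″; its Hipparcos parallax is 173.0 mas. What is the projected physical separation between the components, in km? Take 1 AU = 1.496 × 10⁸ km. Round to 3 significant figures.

8.07 × 10^8 km

d = 1/p = 1/0.1730″ = 5.7803 pc.
At distance d (pc), an angle of θ arcsec spans θ·d AU: s = 0.933 × 5.7803 = 5.393 AU.
= 5.393 × 1.496 × 10⁸ km = 8.0679 × 10^8 km.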